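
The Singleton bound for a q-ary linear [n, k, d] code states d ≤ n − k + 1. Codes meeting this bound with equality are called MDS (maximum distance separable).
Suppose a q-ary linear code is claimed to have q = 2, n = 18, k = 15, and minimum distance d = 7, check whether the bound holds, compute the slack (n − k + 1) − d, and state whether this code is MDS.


Singleton RHS = n − k + 1 = 4, slack = -3, bound violated (no such code; not MDS).

Singleton bound: d ≤ n − k + 1.
Here n = 18, k = 15, so n − k + 1 = 4.
Given d = 7, check d ≤ 4: NO.
Slack = (n − k + 1) − d = -3.
The slack is negative: d = 7 exceeds n − k + 1 = 4 by 3, so the Singleton bound is violated and no linear [18, 15, 7]_2 code can exist. In particular it is not MDS (MDS requires d = n − k + 1 exactly).
Description: the claimed parameters are [18, 15, 7]_2; such a code would be impossible (violates the Singleton bound).


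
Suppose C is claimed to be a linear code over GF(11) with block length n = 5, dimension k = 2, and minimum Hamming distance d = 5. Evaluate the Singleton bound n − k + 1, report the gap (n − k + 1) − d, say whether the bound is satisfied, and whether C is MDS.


Singleton RHS = n − k + 1 = 4, slack = -1, bound violated (no such code; not MDS).

Singleton bound: d ≤ n − k + 1.
Here n = 5, k = 2, so n − k + 1 = 4.
Given d = 5, check d ≤ 4: NO.
Slack = (n − k + 1) − d = -1.
The slack is negative: d = 5 exceeds n − k + 1 = 4 by 1, so the Singleton bound is violated and no linear [5, 2, 5]_11 code can exist. In particular it is not MDS (MDS requires d = n − k + 1 exactly).
Description: the claimed parameters are [5, 2, 5]_11; such a code would be impossible (violates the Singleton bound).


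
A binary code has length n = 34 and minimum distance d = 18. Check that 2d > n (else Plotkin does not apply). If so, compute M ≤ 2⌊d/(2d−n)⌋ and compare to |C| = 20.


Plotkin bound M ≤ 18; given |C| = 20 > bound (violated).

Check applicability: 2d = 36, n = 34.
2d − n = 2 > 0, so Plotkin applies.
Compute d/(2d−n) = 18/2 ≈ 9.0000.
⌊d/(2d−n)⌋ = 9.
Plotkin bound: M ≤ 2·9 = 18.
Given |C| = 20, check: VIOLATED.
This |C| is above the Plotkin bound, so no binary code with n = 34, d = 18 and 20 codewords exists.


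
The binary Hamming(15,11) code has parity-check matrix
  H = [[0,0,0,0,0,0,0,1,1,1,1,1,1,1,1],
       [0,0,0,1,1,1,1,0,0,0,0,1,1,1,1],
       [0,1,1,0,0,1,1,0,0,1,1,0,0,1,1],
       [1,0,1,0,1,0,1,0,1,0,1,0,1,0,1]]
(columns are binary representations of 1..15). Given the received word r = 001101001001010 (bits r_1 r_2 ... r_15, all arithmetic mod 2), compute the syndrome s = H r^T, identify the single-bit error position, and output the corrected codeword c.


s = (1, 0, 1, 0)^T, error position = 10, corrected codeword c = 001101001101010

Compute s = H r^T mod 2 one row at a time:
  s_1 = 0 + 1 + 0 + 0 + 1 + 0 + 1 + 0 = 3 ≡ 1 (mod 2).
  s_2 = 1 + 0 + 1 + 0 + 1 + 0 + 1 + 0 = 4 ≡ 0 (mod 2).
  s_3 = 0 + 1 + 1 + 0 + 0 + 0 + 1 + 0 = 3 ≡ 1 (mod 2).
  s_4 = 0 + 1 + 0 + 0 + 1 + 0 + 0 + 0 = 2 ≡ 0 (mod 2).
s = (1, 0, 1, 0)^T — this equals column 10 of H (binary 1010), so error is at position 10.
Correct: flip bit 10 of r = 001101001001010 to get c = 001101001101010.


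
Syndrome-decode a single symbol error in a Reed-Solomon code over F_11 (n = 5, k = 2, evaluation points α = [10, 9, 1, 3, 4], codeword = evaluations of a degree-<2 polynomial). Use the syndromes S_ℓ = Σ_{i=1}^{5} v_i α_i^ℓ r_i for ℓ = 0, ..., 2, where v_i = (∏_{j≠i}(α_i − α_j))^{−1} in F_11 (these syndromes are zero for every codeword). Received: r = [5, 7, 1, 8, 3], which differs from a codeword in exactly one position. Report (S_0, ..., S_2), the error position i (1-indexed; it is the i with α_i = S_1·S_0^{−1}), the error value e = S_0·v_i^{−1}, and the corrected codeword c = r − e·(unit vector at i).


S = (4, 5, 9), error at position 5, error magnitude e = 8, c = [5, 7, 1, 8, 6].

Step 1: column multipliers v_i = (∏_{j≠i}(α_i − α_j))^{−1} mod 11.
  i = 1 (α = 10): (10−9)(10−1)(10−3)(10−4) = 1·9·7·6 = 378 ≡ 4, so v_1 = 4^{−1} = 3 (mod 11).
  i = 2 (α = 9): (9−10)(9−1)(9−3)(9−4) = (−1)·8·6·5 = −240 ≡ 2, so v_2 = 2^{−1} = 6 (mod 11).
  i = 3 (α = 1): (1−10)(1−9)(1−3)(1−4) = (−9)·(−8)·(−2)·(−3) = 432 ≡ 3, so v_3 = 3^{−1} = 4 (mod 11).
  i = 4 (α = 3): (3−10)(3−9)(3−1)(3−4) = (−7)·(−6)·2·(−1) = −84 ≡ 4, so v_4 = 4^{−1} = 3 (mod 11).
  i = 5 (α = 4): (4−10)(4−9)(4−1)(4−3) = (−6)·(−5)·3·1 = 90 ≡ 2, so v_5 = 2^{−1} = 6 (mod 11).
  v = [3, 6, 4, 3, 6].
Step 2: syndromes of r = [5, 7, 1, 8, 3] (all sums mod 11).
  S_0 = Σ v_i r_i = 3·5 + 6·7 + 4·1 + 3·8 + 6·3 = 103 ≡ 4.
  S_1 = Σ v_i α_i r_i = 3·10·5 + 6·9·7 + 4·1·1 + 3·3·8 + 6·4·3 = 676 ≡ 5.
  α_i^2 mod 11 = [1, 4, 1, 9, 5].
  S_2 = Σ v_i α_i^2 r_i = 3·1·5 + 6·4·7 + 4·1·1 + 3·9·8 + 6·5·3 = 493 ≡ 9.
  S = (4, 5, 9) ≠ 0, so r is not a codeword (an error is present).
Step 3: locate the error. For a single error e at position i, S_ℓ = v_i·e·α_i^ℓ, so α_err = S_1/S_0.
  S_0^{−1} = 4^{−1} = 3 (mod 11), so α_err = 5·3 = 15 ≡ 4 = α_5. Error position i = 5.
  Consistency check: S_2/S_1 = 9·9 = 81 ≡ 4 = α_err ✓ (single-error assumption holds).
Step 4: error magnitude e = S_0/v_5 = S_0·∏_{j≠5}(α_5 − α_j) = 4·2 = 8 ≡ 8 (mod 11).
Step 5: correct position 5: c_5 = r_5 − e = 3 − 8 ≡ 6 (mod 11). Hence c = [5, 7, 1, 8, 6].
  Check: interpolating c through the α_i gives m(x) = 3 + 9·x (degree < 2) with m(α_i) = c_i for every i, so c is indeed a codeword.


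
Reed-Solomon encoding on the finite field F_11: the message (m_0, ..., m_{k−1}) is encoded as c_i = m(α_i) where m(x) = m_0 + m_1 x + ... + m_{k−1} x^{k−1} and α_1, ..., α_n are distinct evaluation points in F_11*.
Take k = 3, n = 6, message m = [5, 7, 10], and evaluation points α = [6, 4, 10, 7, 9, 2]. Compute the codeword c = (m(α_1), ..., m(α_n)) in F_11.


c = [0, 6, 8, 5, 9, 4]

Message polynomial: m(x) = 5 + 7·x + 10·x^2 (mod 11).
For each evaluation point α_i, compute m(α_i) mod 11:
  α_1 = 6: Horner steps 10 → 1 → 0, so m(6) = 0.
  α_2 = 4: Horner steps 10 → 3 → 6, so m(4) = 6.
  α_3 = 10: Horner steps 10 → 8 → 8, so m(10) = 8.
  α_4 = 7: Horner steps 10 → 0 → 5, so m(7) = 5.
  α_5 = 9: Horner steps 10 → 9 → 9, so m(9) = 9.
  α_6 = 2: Horner steps 10 → 5 → 4, so m(2) = 4.
Codeword c = [0, 6, 8, 5, 9, 4] ∈ F_11^6.


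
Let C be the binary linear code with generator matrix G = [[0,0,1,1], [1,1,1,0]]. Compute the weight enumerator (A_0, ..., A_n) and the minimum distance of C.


Weight distribution: A_0 = 1, A_2 = 1, A_3 = 2. Minimum distance d = 2.

Enumerate all 2^2 = 4 messages m ∈ F_2^2.
For each, compute codeword c = mG in F_2^4, then tally its weight.
  m = 00 → c = 0000, weight = 0.
  m = 10 → c = 0011, weight = 2.
  m = 01 → c = 1110, weight = 3.
  m = 11 → c = 1101, weight = 3.
Tally weights:
  weight 0: 1 codewords.
  weight 2: 1 codewords.
  weight 3: 2 codewords.
Minimum distance d = smallest w > 0 with A_w > 0 = 2.
Sanity: Σ A_w = 4 = 2^2 = 4 ✓.


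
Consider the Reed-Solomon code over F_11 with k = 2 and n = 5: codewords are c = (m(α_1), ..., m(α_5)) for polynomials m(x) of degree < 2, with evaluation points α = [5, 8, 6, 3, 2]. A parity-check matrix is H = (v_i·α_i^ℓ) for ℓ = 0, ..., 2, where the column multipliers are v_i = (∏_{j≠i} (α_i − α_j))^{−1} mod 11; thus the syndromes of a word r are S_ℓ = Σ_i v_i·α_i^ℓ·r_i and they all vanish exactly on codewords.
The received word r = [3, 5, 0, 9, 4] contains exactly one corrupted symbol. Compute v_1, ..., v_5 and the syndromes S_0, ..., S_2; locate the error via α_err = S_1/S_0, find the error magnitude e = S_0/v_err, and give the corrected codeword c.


S = (6, 1, 2), error at position 5, error magnitude e = 3, c = [3, 5, 0, 9, 1].

Step 1: column multipliers v_i = (∏_{j≠i}(α_i − α_j))^{−1} mod 11.
  i = 1 (α = 5): (5−8)(5−6)(5−3)(5−2) = (−3)·(−1)·2·3 = 18 ≡ 7, so v_1 = 7^{−1} = 8 (mod 11).
  i = 2 (α = 8): (8−5)(8−6)(8−3)(8−2) = 3·2·5·6 = 180 ≡ 4, so v_2 = 4^{−1} = 3 (mod 11).
  i = 3 (α = 6): (6−5)(6−8)(6−3)(6−2) = 1·(−2)·3·4 = −24 ≡ 9, so v_3 = 9^{−1} = 5 (mod 11).
  i = 4 (α = 3): (3−5)(3−8)(3−6)(3−2) = (−2)·(−5)·(−3)·1 = −30 ≡ 3, so v_4 = 3^{−1} = 4 (mod 11).
  i = 5 (α = 2): (2−5)(2−8)(2−6)(2−3) = (−3)·(−6)·(−4)·(−1) = 72 ≡ 6, so v_5 = 6^{−1} = 2 (mod 11).
  v = [8, 3, 5, 4, 2].
Step 2: syndromes of r = [3, 5, 0, 9, 4] (all sums mod 11).
  S_0 = Σ v_i r_i = 8·3 + 3·5 + 5·0 + 4·9 + 2·4 = 83 ≡ 6.
  S_1 = Σ v_i α_i r_i = 8·5·3 + 3·8·5 + 5·6·0 + 4·3·9 + 2·2·4 = 364 ≡ 1.
  α_i^2 mod 11 = [3, 9, 3, 9, 4].
  S_2 = Σ v_i α_i^2 r_i = 8·3·3 + 3·9·5 + 5·3·0 + 4·9·9 + 2·4·4 = 563 ≡ 2.
  S = (6, 1, 2) ≠ 0, so r is not a codeword (an error is present).
Step 3: locate the error. For a single error e at position i, S_ℓ = v_i·e·α_i^ℓ, so α_err = S_1/S_0.
  S_0^{−1} = 6^{−1} = 2 (mod 11), so α_err = 1·2 = 2 ≡ 2 = α_5. Error position i = 5.
  Consistency check: S_2/S_1 = 2·1 = 2 ≡ 2 = α_err ✓ (single-error assumption holds).
Step 4: error magnitude e = S_0/v_5 = S_0·∏_{j≠5}(α_5 − α_j) = 6·6 = 36 ≡ 3 (mod 11).
Step 5: correct position 5: c_5 = r_5 − e = 4 − 3 ≡ 1 (mod 11). Hence c = [3, 5, 0, 9, 1].
  Check: interpolating c through the α_i gives m(x) = 7 + 8·x (degree < 2) with m(α_i) = c_i for every i, so c is indeed a codeword.


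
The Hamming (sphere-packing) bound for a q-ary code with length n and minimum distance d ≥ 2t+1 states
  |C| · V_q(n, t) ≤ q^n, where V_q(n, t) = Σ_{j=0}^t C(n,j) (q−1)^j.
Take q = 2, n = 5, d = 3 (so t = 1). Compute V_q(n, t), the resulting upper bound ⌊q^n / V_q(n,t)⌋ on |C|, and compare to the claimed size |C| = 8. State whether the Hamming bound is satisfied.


V_q(n, t) = 6, q^n = 32, Hamming bound = 5, |C| = 8 > bound (violated).

Step 1: Compute V_q(n, t) = Σ_{j=0}^1 C(n, j) (q−1)^j.
  j = 0: C(5,0)·(1)^0 = 1·1 = 1.
  j = 1: C(5,1)·(1)^1 = 5·1 = 5.
  V_q(n, t) = 1 + 5 = 6.
Step 2: q^n = 2^5 = 32.
Step 3: Hamming bound ⌊q^n / V_q(n,t)⌋ = ⌊32/6⌋ = 5.
Step 4: Compare |C| = 8 to 5: violated.
The claimed |C| lies above the Hamming bound, so no 2-ary code of length 5 with d ≥ 3 can have 8 codewords.


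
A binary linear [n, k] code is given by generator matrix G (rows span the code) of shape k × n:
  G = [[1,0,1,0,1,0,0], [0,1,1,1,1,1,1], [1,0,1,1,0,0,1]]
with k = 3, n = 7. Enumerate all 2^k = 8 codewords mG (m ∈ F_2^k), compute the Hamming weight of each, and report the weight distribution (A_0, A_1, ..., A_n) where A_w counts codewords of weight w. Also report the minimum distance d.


Weight distribution: A_0 = 1, A_3 = 3, A_4 = 2, A_5 = 1, A_6 = 1. Minimum distance d = 3.

Enumerate all 2^3 = 8 messages m ∈ F_2^3.
For each, compute codeword c = mG in F_2^7, then tally its weight.
  m = 000 → c = 0000000, weight = 0.
  m = 100 → c = 1010100, weight = 3.
  m = 010 → c = 0111111, weight = 6.
  m = 110 → c = 1101011, weight = 5.
  m = 001 → c = 1011001, weight = 4.
  m = 101 → c = 0001101, weight = 3.
  m = 011 → c = 1100110, weight = 4.
  m = 111 → c = 0110010, weight = 3.
Tally weights:
  weight 0: 1 codewords.
  weight 3: 3 codewords.
  weight 4: 2 codewords.
  weight 5: 1 codewords.
  weight 6: 1 codewords.
Minimum distance d = smallest w > 0 with A_w > 0 = 3.
Sanity: Σ A_w = 8 = 2^3 = 8 ✓.


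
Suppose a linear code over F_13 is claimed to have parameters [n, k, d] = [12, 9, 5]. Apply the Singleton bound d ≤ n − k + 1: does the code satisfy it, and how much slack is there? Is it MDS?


Singleton RHS = n − k + 1 = 4, slack = -1, bound violated (no such code; not MDS).

Singleton bound: d ≤ n − k + 1.
Here n = 12, k = 9, so n − k + 1 = 4.
Given d = 5, check d ≤ 4: NO.
Slack = (n − k + 1) − d = -1.
The slack is negative: d = 5 exceeds n − k + 1 = 4 by 1, so the Singleton bound is violated and no linear [12, 9, 5]_13 code can exist. In particular it is not MDS (MDS requires d = n − k + 1 exactly).
Description: the claimed parameters are [12, 9, 5]_13; such a code would be impossible (violates the Singleton bound).


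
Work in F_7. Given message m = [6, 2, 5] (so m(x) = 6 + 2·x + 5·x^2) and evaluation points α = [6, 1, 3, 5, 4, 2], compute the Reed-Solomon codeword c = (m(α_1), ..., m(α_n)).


c = [2, 6, 1, 1, 3, 2]

Message polynomial: m(x) = 6 + 2·x + 5·x^2 (mod 7).
For each evaluation point α_i, compute m(α_i) mod 7:
  α_1 = 6: Horner steps 5 → 4 → 2, so m(6) = 2.
  α_2 = 1: Horner steps 5 → 0 → 6, so m(1) = 6.
  α_3 = 3: Horner steps 5 → 3 → 1, so m(3) = 1.
  α_4 = 5: Horner steps 5 → 6 → 1, so m(5) = 1.
  α_5 = 4: Horner steps 5 → 1 → 3, so m(4) = 3.
  α_6 = 2: Horner steps 5 → 5 → 2, so m(2) = 2.
Codeword c = [2, 6, 1, 1, 3, 2] ∈ F_7^6.


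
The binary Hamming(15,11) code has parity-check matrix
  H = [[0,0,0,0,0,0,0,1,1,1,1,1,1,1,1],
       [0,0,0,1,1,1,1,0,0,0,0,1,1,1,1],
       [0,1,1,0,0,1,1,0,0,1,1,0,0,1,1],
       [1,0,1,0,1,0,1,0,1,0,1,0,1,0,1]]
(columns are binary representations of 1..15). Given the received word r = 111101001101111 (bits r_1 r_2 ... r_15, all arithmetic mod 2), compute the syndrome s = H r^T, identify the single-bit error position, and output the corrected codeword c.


s = (0, 0, 0, 1)^T, error position = 1, corrected codeword c = 011101001101111

Compute s = H r^T mod 2 one row at a time:
  s_1 = 0 + 1 + 1 + 0 + 1 + 1 + 1 + 1 = 6 ≡ 0 (mod 2).
  s_2 = 1 + 0 + 1 + 0 + 1 + 1 + 1 + 1 = 6 ≡ 0 (mod 2).
  s_3 = 1 + 1 + 1 + 0 + 1 + 0 + 1 + 1 = 6 ≡ 0 (mod 2).
  s_4 = 1 + 1 + 0 + 0 + 1 + 0 + 1 + 1 = 5 ≡ 1 (mod 2).
s = (0, 0, 0, 1)^T — this equals column 1 of H (binary 0001), so error is at position 1.
Correct: flip bit 1 of r = 111101001101111 to get c = 011101001101111.


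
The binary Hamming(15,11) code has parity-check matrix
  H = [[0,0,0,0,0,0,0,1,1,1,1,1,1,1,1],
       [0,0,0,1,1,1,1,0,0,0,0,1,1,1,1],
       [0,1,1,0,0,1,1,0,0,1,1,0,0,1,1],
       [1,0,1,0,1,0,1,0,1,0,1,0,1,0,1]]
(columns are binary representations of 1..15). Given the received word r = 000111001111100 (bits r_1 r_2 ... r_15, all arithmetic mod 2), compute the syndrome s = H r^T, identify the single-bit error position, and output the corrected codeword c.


s = (1, 1, 1, 0)^T, error position = 14, corrected codeword c = 000111001111110

Compute s = H r^T mod 2 one row at a time:
  s_1 = 0 + 1 + 1 + 1 + 1 + 1 + 0 + 0 = 5 ≡ 1 (mod 2).
  s_2 = 1 + 1 + 1 + 0 + 1 + 1 + 0 + 0 = 5 ≡ 1 (mod 2).
  s_3 = 0 + 0 + 1 + 0 + 1 + 1 + 0 + 0 = 3 ≡ 1 (mod 2).
  s_4 = 0 + 0 + 1 + 0 + 1 + 1 + 1 + 0 = 4 ≡ 0 (mod 2).
s = (1, 1, 1, 0)^T — this equals column 14 of H (binary 1110), so error is at position 14.
Correct: flip bit 14 of r = 000111001111100 to get c = 000111001111110.


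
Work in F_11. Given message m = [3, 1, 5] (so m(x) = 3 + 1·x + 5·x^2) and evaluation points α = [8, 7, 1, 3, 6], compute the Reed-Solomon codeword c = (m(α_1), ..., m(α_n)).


c = [1, 2, 9, 7, 2]

Message polynomial: m(x) = 3 + 1·x + 5·x^2 (mod 11).
For each evaluation point α_i, compute m(α_i) mod 11:
  α_1 = 8: Horner steps 5 → 8 → 1, so m(8) = 1.
  α_2 = 7: Horner steps 5 → 3 → 2, so m(7) = 2.
  α_3 = 1: Horner steps 5 → 6 → 9, so m(1) = 9.
  α_4 = 3: Horner steps 5 → 5 → 7, so m(3) = 7.
  α_5 = 6: Horner steps 5 → 9 → 2, so m(6) = 2.
Codeword c = [1, 2, 9, 7, 2] ∈ F_11^5.


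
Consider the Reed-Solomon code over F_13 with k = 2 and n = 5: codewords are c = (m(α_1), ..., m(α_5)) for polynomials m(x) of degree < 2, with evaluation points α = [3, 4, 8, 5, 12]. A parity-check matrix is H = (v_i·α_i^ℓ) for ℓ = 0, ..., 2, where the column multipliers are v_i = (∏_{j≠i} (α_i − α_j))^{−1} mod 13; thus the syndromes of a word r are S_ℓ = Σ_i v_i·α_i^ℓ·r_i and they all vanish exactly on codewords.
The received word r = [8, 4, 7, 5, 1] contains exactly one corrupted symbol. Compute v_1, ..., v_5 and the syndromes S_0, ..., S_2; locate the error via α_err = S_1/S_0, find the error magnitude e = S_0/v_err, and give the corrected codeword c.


S = (8, 6, 11), error at position 2, error magnitude e = 4, c = [8, 0, 7, 5, 1].

Step 1: column multipliers v_i = (∏_{j≠i}(α_i − α_j))^{−1} mod 13.
  i = 1 (α = 3): (3−4)(3−8)(3−5)(3−12) = (−1)·(−5)·(−2)·(−9) = 90 ≡ 12, so v_1 = 12^{−1} = 12 (mod 13).
  i = 2 (α = 4): (4−3)(4−8)(4−5)(4−12) = 1·(−4)·(−1)·(−8) = −32 ≡ 7, so v_2 = 7^{−1} = 2 (mod 13).
  i = 3 (α = 8): (8−3)(8−4)(8−5)(8−12) = 5·4·3·(−4) = −240 ≡ 7, so v_3 = 7^{−1} = 2 (mod 13).
  i = 4 (α = 5): (5−3)(5−4)(5−8)(5−12) = 2·1·(−3)·(−7) = 42 ≡ 3, so v_4 = 3^{−1} = 9 (mod 13).
  i = 5 (α = 12): (12−3)(12−4)(12−8)(12−5) = 9·8·4·7 = 2016 ≡ 1, so v_5 = 1^{−1} = 1 (mod 13).
  v = [12, 2, 2, 9, 1].
Step 2: syndromes of r = [8, 4, 7, 5, 1] (all sums mod 13).
  S_0 = Σ v_i r_i = 12·8 + 2·4 + 2·7 + 9·5 + 1·1 = 164 ≡ 8.
  S_1 = Σ v_i α_i r_i = 12·3·8 + 2·4·4 + 2·8·7 + 9·5·5 + 1·12·1 = 669 ≡ 6.
  α_i^2 mod 13 = [9, 3, 12, 12, 1].
  S_2 = Σ v_i α_i^2 r_i = 12·9·8 + 2·3·4 + 2·12·7 + 9·12·5 + 1·1·1 = 1597 ≡ 11.
  S = (8, 6, 11) ≠ 0, so r is not a codeword (an error is present).
Step 3: locate the error. For a single error e at position i, S_ℓ = v_i·e·α_i^ℓ, so α_err = S_1/S_0.
  S_0^{−1} = 8^{−1} = 5 (mod 13), so α_err = 6·5 = 30 ≡ 4 = α_2. Error position i = 2.
  Consistency check: S_2/S_1 = 11·11 = 121 ≡ 4 = α_err ✓ (single-error assumption holds).
Step 4: error magnitude e = S_0/v_2 = S_0·∏_{j≠2}(α_2 − α_j) = 8·7 = 56 ≡ 4 (mod 13).
Step 5: correct position 2: c_2 = r_2 − e = 4 − 4 ≡ 0 (mod 13). Hence c = [8, 0, 7, 5, 1].
  Check: interpolating c through the α_i gives m(x) = 6 + 5·x (degree < 2) with m(α_i) = c_i for every i, so c is indeed a codeword.


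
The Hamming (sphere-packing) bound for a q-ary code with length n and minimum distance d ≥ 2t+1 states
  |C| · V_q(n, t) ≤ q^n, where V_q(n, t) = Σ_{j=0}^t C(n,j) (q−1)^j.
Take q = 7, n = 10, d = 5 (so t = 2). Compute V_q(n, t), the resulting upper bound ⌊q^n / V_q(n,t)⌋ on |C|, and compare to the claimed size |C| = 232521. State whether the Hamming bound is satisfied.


V_q(n, t) = 1681, q^n = 282475249, Hamming bound = 168040, |C| = 232521 > bound (violated).

Step 1: Compute V_q(n, t) = Σ_{j=0}^2 C(n, j) (q−1)^j.
  j = 0: C(10,0)·(6)^0 = 1·1 = 1.
  j = 1: C(10,1)·(6)^1 = 10·6 = 60.
  j = 2: C(10,2)·(6)^2 = 45·36 = 1620.
  V_q(n, t) = 1 + 60 + 1620 = 1681.
Step 2: q^n = 7^10 = 282475249.
Step 3: Hamming bound ⌊q^n / V_q(n,t)⌋ = ⌊282475249/1681⌋ = 168040.
Step 4: Compare |C| = 232521 to 168040: violated.
The claimed |C| lies above the Hamming bound, so no 7-ary code of length 10 with d ≥ 5 can have 232521 codewords.


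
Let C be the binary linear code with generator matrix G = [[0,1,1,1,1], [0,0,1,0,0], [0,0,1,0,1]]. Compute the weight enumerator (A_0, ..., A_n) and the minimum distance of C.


Weight distribution: A_0 = 1, A_1 = 2, A_2 = 2, A_3 = 2, A_4 = 1. Minimum distance d = 1.

Enumerate all 2^3 = 8 messages m ∈ F_2^3.
For each, compute codeword c = mG in F_2^5, then tally its weight.
  m = 000 → c = 00000, weight = 0.
  m = 100 → c = 01111, weight = 4.
  m = 010 → c = 00100, weight = 1.
  m = 110 → c = 01011, weight = 3.
  m = 001 → c = 00101, weight = 2.
  m = 101 → c = 01010, weight = 2.
  m = 011 → c = 00001, weight = 1.
  m = 111 → c = 01110, weight = 3.
Tally weights:
  weight 0: 1 codewords.
  weight 1: 2 codewords.
  weight 2: 2 codewords.
  weight 3: 2 codewords.
  weight 4: 1 codewords.
Minimum distance d = smallest w > 0 with A_w > 0 = 1.
Sanity: Σ A_w = 8 = 2^3 = 8 ✓.


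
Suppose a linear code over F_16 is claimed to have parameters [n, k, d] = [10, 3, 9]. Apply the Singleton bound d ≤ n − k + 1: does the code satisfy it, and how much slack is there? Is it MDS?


Singleton RHS = n − k + 1 = 8, slack = -1, bound violated (no such code; not MDS).

Singleton bound: d ≤ n − k + 1.
Here n = 10, k = 3, so n − k + 1 = 8.
Given d = 9, check d ≤ 8: NO.
Slack = (n − k + 1) − d = -1.
The slack is negative: d = 9 exceeds n − k + 1 = 8 by 1, so the Singleton bound is violated and no linear [10, 3, 9]_16 code can exist. In particular it is not MDS (MDS requires d = n − k + 1 exactly).
Description: the claimed parameters are [10, 3, 9]_16; such a code would be impossible (violates the Singleton bound).


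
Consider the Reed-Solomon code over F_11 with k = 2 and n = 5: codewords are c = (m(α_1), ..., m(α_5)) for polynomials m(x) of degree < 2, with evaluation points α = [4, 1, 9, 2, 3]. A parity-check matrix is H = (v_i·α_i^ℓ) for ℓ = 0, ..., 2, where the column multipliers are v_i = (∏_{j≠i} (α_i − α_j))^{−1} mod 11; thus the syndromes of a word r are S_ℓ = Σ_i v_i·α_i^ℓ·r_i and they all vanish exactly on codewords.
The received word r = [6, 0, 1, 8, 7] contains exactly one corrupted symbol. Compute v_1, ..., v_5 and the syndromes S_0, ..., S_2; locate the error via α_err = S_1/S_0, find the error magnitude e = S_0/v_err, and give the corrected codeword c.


S = (6, 6, 6), error at position 2, error magnitude e = 2, c = [6, 9, 1, 8, 7].

Step 1: column multipliers v_i = (∏_{j≠i}(α_i − α_j))^{−1} mod 11.
  i = 1 (α = 4): (4−1)(4−9)(4−2)(4−3) = 3·(−5)·2·1 = −30 ≡ 3, so v_1 = 3^{−1} = 4 (mod 11).
  i = 2 (α = 1): (1−4)(1−9)(1−2)(1−3) = (−3)·(−8)·(−1)·(−2) = 48 ≡ 4, so v_2 = 4^{−1} = 3 (mod 11).
  i = 3 (α = 9): (9−4)(9−1)(9−2)(9−3) = 5·8·7·6 = 1680 ≡ 8, so v_3 = 8^{−1} = 7 (mod 11).
  i = 4 (α = 2): (2−4)(2−1)(2−9)(2−3) = (−2)·1·(−7)·(−1) = −14 ≡ 8, so v_4 = 8^{−1} = 7 (mod 11).
  i = 5 (α = 3): (3−4)(3−1)(3−9)(3−2) = (−1)·2·(−6)·1 = 12 ≡ 1, so v_5 = 1^{−1} = 1 (mod 11).
  v = [4, 3, 7, 7, 1].
Step 2: syndromes of r = [6, 0, 1, 8, 7] (all sums mod 11).
  S_0 = Σ v_i r_i = 4·6 + 3·0 + 7·1 + 7·8 + 1·7 = 94 ≡ 6.
  S_1 = Σ v_i α_i r_i = 4·4·6 + 3·1·0 + 7·9·1 + 7·2·8 + 1·3·7 = 292 ≡ 6.
  α_i^2 mod 11 = [5, 1, 4, 4, 9].
  S_2 = Σ v_i α_i^2 r_i = 4·5·6 + 3·1·0 + 7·4·1 + 7·4·8 + 1·9·7 = 435 ≡ 6.
  S = (6, 6, 6) ≠ 0, so r is not a codeword (an error is present).
Step 3: locate the error. For a single error e at position i, S_ℓ = v_i·e·α_i^ℓ, so α_err = S_1/S_0.
  S_0^{−1} = 6^{−1} = 2 (mod 11), so α_err = 6·2 = 12 ≡ 1 = α_2. Error position i = 2.
  Consistency check: S_2/S_1 = 6·2 = 12 ≡ 1 = α_err ✓ (single-error assumption holds).
Step 4: error magnitude e = S_0/v_2 = S_0·∏_{j≠2}(α_2 − α_j) = 6·4 = 24 ≡ 2 (mod 11).
Step 5: correct position 2: c_2 = r_2 − e = 0 − 2 ≡ 9 (mod 11). Hence c = [6, 9, 1, 8, 7].
  Check: interpolating c through the α_i gives m(x) = 10 + 10·x (degree < 2) with m(α_i) = c_i for every i, so c is indeed a codeword.


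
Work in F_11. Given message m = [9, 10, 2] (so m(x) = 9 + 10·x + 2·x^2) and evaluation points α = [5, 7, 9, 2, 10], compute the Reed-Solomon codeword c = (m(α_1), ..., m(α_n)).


c = [10, 1, 8, 4, 1]

Message polynomial: m(x) = 9 + 10·x + 2·x^2 (mod 11).
For each evaluation point α_i, compute m(α_i) mod 11:
  α_1 = 5: Horner steps 2 → 9 → 10, so m(5) = 10.
  α_2 = 7: Horner steps 2 → 2 → 1, so m(7) = 1.
  α_3 = 9: Horner steps 2 → 6 → 8, so m(9) = 8.
  α_4 = 2: Horner steps 2 → 3 → 4, so m(2) = 4.
  α_5 = 10: Horner steps 2 → 8 → 1, so m(10) = 1.
Codeword c = [10, 1, 8, 4, 1] ∈ F_11^5.


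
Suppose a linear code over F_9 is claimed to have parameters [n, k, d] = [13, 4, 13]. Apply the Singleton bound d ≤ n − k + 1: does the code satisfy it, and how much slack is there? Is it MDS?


Singleton RHS = n − k + 1 = 10, slack = -3, bound violated (no such code; not MDS).

Singleton bound: d ≤ n − k + 1.
Here n = 13, k = 4, so n − k + 1 = 10.
Given d = 13, check d ≤ 10: NO.
Slack = (n − k + 1) − d = -3.
The slack is negative: d = 13 exceeds n − k + 1 = 10 by 3, so the Singleton bound is violated and no linear [13, 4, 13]_9 code can exist. In particular it is not MDS (MDS requires d = n − k + 1 exactly).
Description: the claimed parameters are [13, 4, 13]_9; such a code would be impossible (violates the Singleton bound).


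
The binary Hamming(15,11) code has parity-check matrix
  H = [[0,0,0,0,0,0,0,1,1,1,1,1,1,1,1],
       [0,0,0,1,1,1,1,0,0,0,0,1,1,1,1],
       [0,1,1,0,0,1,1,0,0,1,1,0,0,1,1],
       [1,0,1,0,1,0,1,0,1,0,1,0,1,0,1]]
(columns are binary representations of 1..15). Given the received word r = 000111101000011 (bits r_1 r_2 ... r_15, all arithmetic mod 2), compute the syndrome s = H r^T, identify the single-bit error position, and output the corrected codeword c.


s = (1, 0, 0, 0)^T, error position = 8, corrected codeword c = 000111111000011

Compute s = H r^T mod 2 one row at a time:
  s_1 = 0 + 1 + 0 + 0 + 0 + 0 + 1 + 1 = 3 ≡ 1 (mod 2).
  s_2 = 1 + 1 + 1 + 1 + 0 + 0 + 1 + 1 = 6 ≡ 0 (mod 2).
  s_3 = 0 + 0 + 1 + 1 + 0 + 0 + 1 + 1 = 4 ≡ 0 (mod 2).
  s_4 = 0 + 0 + 1 + 1 + 1 + 0 + 0 + 1 = 4 ≡ 0 (mod 2).
s = (1, 0, 0, 0)^T — this equals column 8 of H (binary 1000), so error is at position 8.
Correct: flip bit 8 of r = 000111101000011 to get c = 000111111000011.


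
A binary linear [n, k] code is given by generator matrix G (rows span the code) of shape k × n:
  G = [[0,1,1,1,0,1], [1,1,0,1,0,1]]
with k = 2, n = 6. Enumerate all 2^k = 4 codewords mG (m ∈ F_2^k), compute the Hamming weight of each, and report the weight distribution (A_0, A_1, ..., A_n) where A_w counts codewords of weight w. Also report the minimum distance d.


Weight distribution: A_0 = 1, A_2 = 1, A_4 = 2. Minimum distance d = 2.

Enumerate all 2^2 = 4 messages m ∈ F_2^2.
For each, compute codeword c = mG in F_2^6, then tally its weight.
  m = 00 → c = 000000, weight = 0.
  m = 10 → c = 011101, weight = 4.
  m = 01 → c = 110101, weight = 4.
  m = 11 → c = 101000, weight = 2.
Tally weights:
  weight 0: 1 codewords.
  weight 2: 1 codewords.
  weight 4: 2 codewords.
Minimum distance d = smallest w > 0 with A_w > 0 = 2.
Sanity: Σ A_w = 4 = 2^2 = 4 ✓.


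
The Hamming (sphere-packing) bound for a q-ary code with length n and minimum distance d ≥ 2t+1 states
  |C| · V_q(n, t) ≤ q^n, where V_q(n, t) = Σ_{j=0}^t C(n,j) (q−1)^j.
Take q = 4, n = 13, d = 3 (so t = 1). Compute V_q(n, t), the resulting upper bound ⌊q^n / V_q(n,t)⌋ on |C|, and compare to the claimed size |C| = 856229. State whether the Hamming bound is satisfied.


V_q(n, t) = 40, q^n = 67108864, Hamming bound = 1677721, |C| = 856229 ≤ bound (satisfied).

Step 1: Compute V_q(n, t) = Σ_{j=0}^1 C(n, j) (q−1)^j.
  j = 0: C(13,0)·(3)^0 = 1·1 = 1.
  j = 1: C(13,1)·(3)^1 = 13·3 = 39.
  V_q(n, t) = 1 + 39 = 40.
Step 2: q^n = 4^13 = 67108864.
Step 3: Hamming bound ⌊q^n / V_q(n,t)⌋ = ⌊67108864/40⌋ = 1677721.
Step 4: Compare |C| = 856229 to 1677721: satisfied.
The claimed |C| lies below the Hamming bound.


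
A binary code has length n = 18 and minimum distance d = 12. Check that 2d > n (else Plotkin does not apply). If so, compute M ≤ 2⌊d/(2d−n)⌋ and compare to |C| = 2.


Plotkin bound M ≤ 4; given |C| = 2 ≤ bound (satisfied).

Check applicability: 2d = 24, n = 18.
2d − n = 6 > 0, so Plotkin applies.
Compute d/(2d−n) = 12/6 ≈ 2.0000.
⌊d/(2d−n)⌋ = 2.
Plotkin bound: M ≤ 2·2 = 4.
Given |C| = 2, check: satisfied.
This |C| is below the Plotkin bound.


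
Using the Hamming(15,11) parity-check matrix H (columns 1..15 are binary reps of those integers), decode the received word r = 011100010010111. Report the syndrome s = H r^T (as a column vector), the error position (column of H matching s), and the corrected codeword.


s = (1, 0, 1, 0)^T, error position = 10, corrected codeword c = 011100010110111

Compute s = H r^T mod 2 one row at a time:
  s_1 = 1 + 0 + 0 + 1 + 0 + 1 + 1 + 1 = 5 ≡ 1 (mod 2).
  s_2 = 1 + 0 + 0 + 0 + 0 + 1 + 1 + 1 = 4 ≡ 0 (mod 2).
  s_3 = 1 + 1 + 0 + 0 + 0 + 1 + 1 + 1 = 5 ≡ 1 (mod 2).
  s_4 = 0 + 1 + 0 + 0 + 0 + 1 + 1 + 1 = 4 ≡ 0 (mod 2).
s = (1, 0, 1, 0)^T — this equals column 10 of H (binary 1010), so error is at position 10.
Correct: flip bit 10 of r = 011100010010111 to get c = 011100010110111.


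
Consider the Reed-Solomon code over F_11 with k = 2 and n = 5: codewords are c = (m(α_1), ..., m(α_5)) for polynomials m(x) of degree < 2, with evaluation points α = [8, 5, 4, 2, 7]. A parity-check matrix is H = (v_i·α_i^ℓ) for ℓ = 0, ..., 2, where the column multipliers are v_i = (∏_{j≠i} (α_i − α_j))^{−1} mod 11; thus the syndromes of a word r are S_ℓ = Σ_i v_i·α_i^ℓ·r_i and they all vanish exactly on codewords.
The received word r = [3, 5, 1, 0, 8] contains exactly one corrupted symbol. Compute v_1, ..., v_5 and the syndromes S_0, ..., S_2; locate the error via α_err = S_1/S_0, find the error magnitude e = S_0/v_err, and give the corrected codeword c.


S = (6, 8, 7), error at position 2, error magnitude e = 9, c = [3, 7, 1, 0, 8].

Step 1: column multipliers v_i = (∏_{j≠i}(α_i − α_j))^{−1} mod 11.
  i = 1 (α = 8): (8−5)(8−4)(8−2)(8−7) = 3·4·6·1 = 72 ≡ 6, so v_1 = 6^{−1} = 2 (mod 11).
  i = 2 (α = 5): (5−8)(5−4)(5−2)(5−7) = (−3)·1·3·(−2) = 18 ≡ 7, so v_2 = 7^{−1} = 8 (mod 11).
  i = 3 (α = 4): (4−8)(4−5)(4−2)(4−7) = (−4)·(−1)·2·(−3) = −24 ≡ 9, so v_3 = 9^{−1} = 5 (mod 11).
  i = 4 (α = 2): (2−8)(2−5)(2−4)(2−7) = (−6)·(−3)·(−2)·(−5) = 180 ≡ 4, so v_4 = 4^{−1} = 3 (mod 11).
  i = 5 (α = 7): (7−8)(7−5)(7−4)(7−2) = (−1)·2·3·5 = −30 ≡ 3, so v_5 = 3^{−1} = 4 (mod 11).
  v = [2, 8, 5, 3, 4].
Step 2: syndromes of r = [3, 5, 1, 0, 8] (all sums mod 11).
  S_0 = Σ v_i r_i = 2·3 + 8·5 + 5·1 + 3·0 + 4·8 = 83 ≡ 6.
  S_1 = Σ v_i α_i r_i = 2·8·3 + 8·5·5 + 5·4·1 + 3·2·0 + 4·7·8 = 492 ≡ 8.
  α_i^2 mod 11 = [9, 3, 5, 4, 5].
  S_2 = Σ v_i α_i^2 r_i = 2·9·3 + 8·3·5 + 5·5·1 + 3·4·0 + 4·5·8 = 359 ≡ 7.
  S = (6, 8, 7) ≠ 0, so r is not a codeword (an error is present).
Step 3: locate the error. For a single error e at position i, S_ℓ = v_i·e·α_i^ℓ, so α_err = S_1/S_0.
  S_0^{−1} = 6^{−1} = 2 (mod 11), so α_err = 8·2 = 16 ≡ 5 = α_2. Error position i = 2.
  Consistency check: S_2/S_1 = 7·7 = 49 ≡ 5 = α_err ✓ (single-error assumption holds).
Step 4: error magnitude e = S_0/v_2 = S_0·∏_{j≠2}(α_2 − α_j) = 6·7 = 42 ≡ 9 (mod 11).
Step 5: correct position 2: c_2 = r_2 − e = 5 − 9 ≡ 7 (mod 11). Hence c = [3, 7, 1, 0, 8].
  Check: interpolating c through the α_i gives m(x) = 10 + 6·x (degree < 2) with m(α_i) = c_i for every i, so c is indeed a codeword.


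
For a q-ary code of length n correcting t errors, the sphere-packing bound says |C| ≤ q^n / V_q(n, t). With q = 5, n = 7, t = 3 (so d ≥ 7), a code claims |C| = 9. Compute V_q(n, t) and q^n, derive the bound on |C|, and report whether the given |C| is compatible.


V_q(n, t) = 2605, q^n = 78125, Hamming bound = 29, |C| = 9 ≤ bound (satisfied).

Step 1: Compute V_q(n, t) = Σ_{j=0}^3 C(n, j) (q−1)^j.
  j = 0: C(7,0)·(4)^0 = 1·1 = 1.
  j = 1: C(7,1)·(4)^1 = 7·4 = 28.
  j = 2: C(7,2)·(4)^2 = 21·16 = 336.
  j = 3: C(7,3)·(4)^3 = 35·64 = 2240.
  V_q(n, t) = 1 + 28 + 336 + 2240 = 2605.
Step 2: q^n = 5^7 = 78125.
Step 3: Hamming bound ⌊q^n / V_q(n,t)⌋ = ⌊78125/2605⌋ = 29.
Step 4: Compare |C| = 9 to 29: satisfied.
The claimed |C| lies below the Hamming bound.


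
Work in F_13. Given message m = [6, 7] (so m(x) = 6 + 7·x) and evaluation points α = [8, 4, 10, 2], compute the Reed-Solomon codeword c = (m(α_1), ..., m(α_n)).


c = [10, 8, 11, 7]

Message polynomial: m(x) = 6 + 7·x (mod 13).
For each evaluation point α_i, compute m(α_i) mod 13:
  α_1 = 8: Horner steps 7 → 10, so m(8) = 10.
  α_2 = 4: Horner steps 7 → 8, so m(4) = 8.
  α_3 = 10: Horner steps 7 → 11, so m(10) = 11.
  α_4 = 2: Horner steps 7 → 7, so m(2) = 7.
Codeword c = [10, 8, 11, 7] ∈ F_13^4.


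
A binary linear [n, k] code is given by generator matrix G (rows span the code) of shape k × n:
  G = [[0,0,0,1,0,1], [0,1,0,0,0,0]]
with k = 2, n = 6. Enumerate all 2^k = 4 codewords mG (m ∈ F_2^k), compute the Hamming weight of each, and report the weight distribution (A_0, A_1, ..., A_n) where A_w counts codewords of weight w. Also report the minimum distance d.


Weight distribution: A_0 = 1, A_1 = 1, A_2 = 1, A_3 = 1. Minimum distance d = 1.

Enumerate all 2^2 = 4 messages m ∈ F_2^2.
For each, compute codeword c = mG in F_2^6, then tally its weight.
  m = 00 → c = 000000, weight = 0.
  m = 10 → c = 000101, weight = 2.
  m = 01 → c = 010000, weight = 1.
  m = 11 → c = 010101, weight = 3.
Tally weights:
  weight 0: 1 codewords.
  weight 1: 1 codewords.
  weight 2: 1 codewords.
  weight 3: 1 codewords.
Minimum distance d = smallest w > 0 with A_w > 0 = 1.
Sanity: Σ A_w = 4 = 2^2 = 4 ✓.


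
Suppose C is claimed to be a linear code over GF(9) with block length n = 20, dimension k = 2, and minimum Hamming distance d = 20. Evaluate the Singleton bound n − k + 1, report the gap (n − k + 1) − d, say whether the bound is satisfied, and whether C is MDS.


Singleton RHS = n − k + 1 = 19, slack = -1, bound violated (no such code; not MDS).

Singleton bound: d ≤ n − k + 1.
Here n = 20, k = 2, so n − k + 1 = 19.
Given d = 20, check d ≤ 19: NO.
Slack = (n − k + 1) − d = -1.
The slack is negative: d = 20 exceeds n − k + 1 = 19 by 1, so the Singleton bound is violated and no linear [20, 2, 20]_9 code can exist. In particular it is not MDS (MDS requires d = n − k + 1 exactly).
Description: the claimed parameters are [20, 2, 20]_9; such a code would be impossible (violates the Singleton bound).


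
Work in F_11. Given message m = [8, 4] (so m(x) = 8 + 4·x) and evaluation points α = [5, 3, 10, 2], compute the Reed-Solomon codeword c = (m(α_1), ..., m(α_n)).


c = [6, 9, 4, 5]

Message polynomial: m(x) = 8 + 4·x (mod 11).
For each evaluation point α_i, compute m(α_i) mod 11:
  α_1 = 5: Horner steps 4 → 6, so m(5) = 6.
  α_2 = 3: Horner steps 4 → 9, so m(3) = 9.
  α_3 = 10: Horner steps 4 → 4, so m(10) = 4.
  α_4 = 2: Horner steps 4 → 5, so m(2) = 5.
Codeword c = [6, 9, 4, 5] ∈ F_11^4.


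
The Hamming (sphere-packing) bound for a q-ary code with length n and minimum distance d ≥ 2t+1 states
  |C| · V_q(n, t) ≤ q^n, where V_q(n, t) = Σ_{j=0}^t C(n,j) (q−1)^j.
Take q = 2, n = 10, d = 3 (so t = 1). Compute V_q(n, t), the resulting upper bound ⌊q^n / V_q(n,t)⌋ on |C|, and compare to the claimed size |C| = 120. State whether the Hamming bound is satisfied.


V_q(n, t) = 11, q^n = 1024, Hamming bound = 93, |C| = 120 > bound (violated).

Step 1: Compute V_q(n, t) = Σ_{j=0}^1 C(n, j) (q−1)^j.
  j = 0: C(10,0)·(1)^0 = 1·1 = 1.
  j = 1: C(10,1)·(1)^1 = 10·1 = 10.
  V_q(n, t) = 1 + 10 = 11.
Step 2: q^n = 2^10 = 1024.
Step 3: Hamming bound ⌊q^n / V_q(n,t)⌋ = ⌊1024/11⌋ = 93.
Step 4: Compare |C| = 120 to 93: violated.
The claimed |C| lies above the Hamming bound, so no 2-ary code of length 10 with d ≥ 3 can have 120 codewords.


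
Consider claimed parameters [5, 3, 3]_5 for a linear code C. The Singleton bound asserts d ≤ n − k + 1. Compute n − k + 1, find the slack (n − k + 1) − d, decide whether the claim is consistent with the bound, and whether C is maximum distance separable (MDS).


Singleton RHS = n − k + 1 = 3, slack = 0, bound satisfied, MDS.

Singleton bound: d ≤ n − k + 1.
Here n = 5, k = 3, so n − k + 1 = 3.
Given d = 3, check d ≤ 3: YES.
Slack = (n − k + 1) − d = 0.
The code is MDS (slack = 0).
Description: the claimed parameters are [5, 3, 3]_5; such a code would be MDS (meets Singleton bound).


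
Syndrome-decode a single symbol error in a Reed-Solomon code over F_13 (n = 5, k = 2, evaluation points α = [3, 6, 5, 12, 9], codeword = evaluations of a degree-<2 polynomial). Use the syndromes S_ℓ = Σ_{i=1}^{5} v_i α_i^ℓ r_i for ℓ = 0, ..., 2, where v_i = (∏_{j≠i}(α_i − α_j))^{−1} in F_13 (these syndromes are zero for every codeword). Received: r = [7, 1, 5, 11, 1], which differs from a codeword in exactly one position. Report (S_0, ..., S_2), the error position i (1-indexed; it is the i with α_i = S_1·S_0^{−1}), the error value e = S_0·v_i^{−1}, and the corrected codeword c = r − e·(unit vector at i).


S = (5, 4, 11), error at position 2, error magnitude e = 10, c = [7, 4, 5, 11, 1].

Step 1: column multipliers v_i = (∏_{j≠i}(α_i − α_j))^{−1} mod 13.
  i = 1 (α = 3): (3−6)(3−5)(3−12)(3−9) = (−3)·(−2)·(−9)·(−6) = 324 ≡ 12, so v_1 = 12^{−1} = 12 (mod 13).
  i = 2 (α = 6): (6−3)(6−5)(6−12)(6−9) = 3·1·(−6)·(−3) = 54 ≡ 2, so v_2 = 2^{−1} = 7 (mod 13).
  i = 3 (α = 5): (5−3)(5−6)(5−12)(5−9) = 2·(−1)·(−7)·(−4) = −56 ≡ 9, so v_3 = 9^{−1} = 3 (mod 13).
  i = 4 (α = 12): (12−3)(12−6)(12−5)(12−9) = 9·6·7·3 = 1134 ≡ 3, so v_4 = 3^{−1} = 9 (mod 13).
  i = 5 (α = 9): (9−3)(9−6)(9−5)(9−12) = 6·3·4·(−3) = −216 ≡ 5, so v_5 = 5^{−1} = 8 (mod 13).
  v = [12, 7, 3, 9, 8].
Step 2: syndromes of r = [7, 1, 5, 11, 1] (all sums mod 13).
  S_0 = Σ v_i r_i = 12·7 + 7·1 + 3·5 + 9·11 + 8·1 = 213 ≡ 5.
  S_1 = Σ v_i α_i r_i = 12·3·7 + 7·6·1 + 3·5·5 + 9·12·11 + 8·9·1 = 1629 ≡ 4.
  α_i^2 mod 13 = [9, 10, 12, 1, 3].
  S_2 = Σ v_i α_i^2 r_i = 12·9·7 + 7·10·1 + 3·12·5 + 9·1·11 + 8·3·1 = 1129 ≡ 11.
  S = (5, 4, 11) ≠ 0, so r is not a codeword (an error is present).
Step 3: locate the error. For a single error e at position i, S_ℓ = v_i·e·α_i^ℓ, so α_err = S_1/S_0.
  S_0^{−1} = 5^{−1} = 8 (mod 13), so α_err = 4·8 = 32 ≡ 6 = α_2. Error position i = 2.
  Consistency check: S_2/S_1 = 11·10 = 110 ≡ 6 = α_err ✓ (single-error assumption holds).
Step 4: error magnitude e = S_0/v_2 = S_0·∏_{j≠2}(α_2 − α_j) = 5·2 = 10 ≡ 10 (mod 13).
Step 5: correct position 2: c_2 = r_2 − e = 1 − 10 ≡ 4 (mod 13). Hence c = [7, 4, 5, 11, 1].
  Check: interpolating c through the α_i gives m(x) = 10 + 12·x (degree < 2) with m(α_i) = c_i for every i, so c is indeed a codeword.


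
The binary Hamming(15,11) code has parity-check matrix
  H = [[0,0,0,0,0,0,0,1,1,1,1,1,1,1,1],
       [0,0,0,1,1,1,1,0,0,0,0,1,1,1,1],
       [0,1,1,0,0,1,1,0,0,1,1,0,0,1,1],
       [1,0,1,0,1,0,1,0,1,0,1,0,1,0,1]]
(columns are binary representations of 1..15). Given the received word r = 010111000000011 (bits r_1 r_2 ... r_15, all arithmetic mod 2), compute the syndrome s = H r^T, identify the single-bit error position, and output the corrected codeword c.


s = (0, 1, 0, 0)^T, error position = 4, corrected codeword c = 010011000000011

Compute s = H r^T mod 2 one row at a time:
  s_1 = 0 + 0 + 0 + 0 + 0 + 0 + 1 + 1 = 2 ≡ 0 (mod 2).
  s_2 = 1 + 1 + 1 + 0 + 0 + 0 + 1 + 1 = 5 ≡ 1 (mod 2).
  s_3 = 1 + 0 + 1 + 0 + 0 + 0 + 1 + 1 = 4 ≡ 0 (mod 2).
  s_4 = 0 + 0 + 1 + 0 + 0 + 0 + 0 + 1 = 2 ≡ 0 (mod 2).
s = (0, 1, 0, 0)^T — this equals column 4 of H (binary 0100), so error is at position 4.
Correct: flip bit 4 of r = 010111000000011 to get c = 010011000000011.


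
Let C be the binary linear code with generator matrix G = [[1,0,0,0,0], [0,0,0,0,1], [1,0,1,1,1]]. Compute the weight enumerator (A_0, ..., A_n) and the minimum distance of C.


Weight distribution: A_0 = 1, A_1 = 2, A_2 = 2, A_3 = 2, A_4 = 1. Minimum distance d = 1.

Enumerate all 2^3 = 8 messages m ∈ F_2^3.
For each, compute codeword c = mG in F_2^5, then tally its weight.
  m = 000 → c = 00000, weight = 0.
  m = 100 → c = 10000, weight = 1.
  m = 010 → c = 00001, weight = 1.
  m = 110 → c = 10001, weight = 2.
  m = 001 → c = 10111, weight = 4.
  m = 101 → c = 00111, weight = 3.
  m = 011 → c = 10110, weight = 3.
  m = 111 → c = 00110, weight = 2.
Tally weights:
  weight 0: 1 codewords.
  weight 1: 2 codewords.
  weight 2: 2 codewords.
  weight 3: 2 codewords.
  weight 4: 1 codewords.
Minimum distance d = smallest w > 0 with A_w > 0 = 1.
Sanity: Σ A_w = 8 = 2^3 = 8 ✓.
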